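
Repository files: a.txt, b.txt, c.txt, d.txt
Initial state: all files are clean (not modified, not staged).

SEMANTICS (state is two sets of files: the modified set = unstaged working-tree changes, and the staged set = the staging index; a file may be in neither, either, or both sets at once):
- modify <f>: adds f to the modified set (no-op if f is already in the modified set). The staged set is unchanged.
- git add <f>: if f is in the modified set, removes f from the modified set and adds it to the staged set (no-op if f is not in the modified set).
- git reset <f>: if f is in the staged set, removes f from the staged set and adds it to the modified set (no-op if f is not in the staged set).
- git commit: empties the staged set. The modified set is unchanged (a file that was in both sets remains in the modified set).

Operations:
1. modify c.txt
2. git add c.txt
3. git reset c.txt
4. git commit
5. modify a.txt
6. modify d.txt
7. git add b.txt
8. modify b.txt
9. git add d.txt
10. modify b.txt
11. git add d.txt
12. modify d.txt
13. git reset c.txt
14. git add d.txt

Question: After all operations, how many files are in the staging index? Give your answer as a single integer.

Answer: 1

Derivation:
After op 1 (modify c.txt): modified={c.txt} staged={none}
After op 2 (git add c.txt): modified={none} staged={c.txt}
After op 3 (git reset c.txt): modified={c.txt} staged={none}
After op 4 (git commit): modified={c.txt} staged={none}
After op 5 (modify a.txt): modified={a.txt, c.txt} staged={none}
After op 6 (modify d.txt): modified={a.txt, c.txt, d.txt} staged={none}
After op 7 (git add b.txt): modified={a.txt, c.txt, d.txt} staged={none}
After op 8 (modify b.txt): modified={a.txt, b.txt, c.txt, d.txt} staged={none}
After op 9 (git add d.txt): modified={a.txt, b.txt, c.txt} staged={d.txt}
After op 10 (modify b.txt): modified={a.txt, b.txt, c.txt} staged={d.txt}
After op 11 (git add d.txt): modified={a.txt, b.txt, c.txt} staged={d.txt}
After op 12 (modify d.txt): modified={a.txt, b.txt, c.txt, d.txt} staged={d.txt}
After op 13 (git reset c.txt): modified={a.txt, b.txt, c.txt, d.txt} staged={d.txt}
After op 14 (git add d.txt): modified={a.txt, b.txt, c.txt} staged={d.txt}
Final staged set: {d.txt} -> count=1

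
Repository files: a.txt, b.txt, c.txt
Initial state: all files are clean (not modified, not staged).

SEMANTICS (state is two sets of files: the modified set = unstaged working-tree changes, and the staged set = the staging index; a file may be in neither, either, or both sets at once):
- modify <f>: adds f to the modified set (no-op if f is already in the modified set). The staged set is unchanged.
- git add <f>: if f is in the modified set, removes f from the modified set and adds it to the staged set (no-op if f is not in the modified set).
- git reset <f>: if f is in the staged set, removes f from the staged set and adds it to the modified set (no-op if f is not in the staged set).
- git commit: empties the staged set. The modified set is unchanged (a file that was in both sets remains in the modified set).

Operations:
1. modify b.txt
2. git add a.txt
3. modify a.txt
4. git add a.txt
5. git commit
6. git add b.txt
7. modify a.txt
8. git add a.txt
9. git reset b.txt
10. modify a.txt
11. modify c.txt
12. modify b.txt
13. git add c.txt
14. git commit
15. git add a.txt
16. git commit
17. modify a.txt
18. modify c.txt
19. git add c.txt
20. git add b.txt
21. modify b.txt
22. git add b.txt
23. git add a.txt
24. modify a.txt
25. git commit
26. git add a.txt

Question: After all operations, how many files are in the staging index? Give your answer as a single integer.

After op 1 (modify b.txt): modified={b.txt} staged={none}
After op 2 (git add a.txt): modified={b.txt} staged={none}
After op 3 (modify a.txt): modified={a.txt, b.txt} staged={none}
After op 4 (git add a.txt): modified={b.txt} staged={a.txt}
After op 5 (git commit): modified={b.txt} staged={none}
After op 6 (git add b.txt): modified={none} staged={b.txt}
After op 7 (modify a.txt): modified={a.txt} staged={b.txt}
After op 8 (git add a.txt): modified={none} staged={a.txt, b.txt}
After op 9 (git reset b.txt): modified={b.txt} staged={a.txt}
After op 10 (modify a.txt): modified={a.txt, b.txt} staged={a.txt}
After op 11 (modify c.txt): modified={a.txt, b.txt, c.txt} staged={a.txt}
After op 12 (modify b.txt): modified={a.txt, b.txt, c.txt} staged={a.txt}
After op 13 (git add c.txt): modified={a.txt, b.txt} staged={a.txt, c.txt}
After op 14 (git commit): modified={a.txt, b.txt} staged={none}
After op 15 (git add a.txt): modified={b.txt} staged={a.txt}
After op 16 (git commit): modified={b.txt} staged={none}
After op 17 (modify a.txt): modified={a.txt, b.txt} staged={none}
After op 18 (modify c.txt): modified={a.txt, b.txt, c.txt} staged={none}
After op 19 (git add c.txt): modified={a.txt, b.txt} staged={c.txt}
After op 20 (git add b.txt): modified={a.txt} staged={b.txt, c.txt}
After op 21 (modify b.txt): modified={a.txt, b.txt} staged={b.txt, c.txt}
After op 22 (git add b.txt): modified={a.txt} staged={b.txt, c.txt}
After op 23 (git add a.txt): modified={none} staged={a.txt, b.txt, c.txt}
After op 24 (modify a.txt): modified={a.txt} staged={a.txt, b.txt, c.txt}
After op 25 (git commit): modified={a.txt} staged={none}
After op 26 (git add a.txt): modified={none} staged={a.txt}
Final staged set: {a.txt} -> count=1

Answer: 1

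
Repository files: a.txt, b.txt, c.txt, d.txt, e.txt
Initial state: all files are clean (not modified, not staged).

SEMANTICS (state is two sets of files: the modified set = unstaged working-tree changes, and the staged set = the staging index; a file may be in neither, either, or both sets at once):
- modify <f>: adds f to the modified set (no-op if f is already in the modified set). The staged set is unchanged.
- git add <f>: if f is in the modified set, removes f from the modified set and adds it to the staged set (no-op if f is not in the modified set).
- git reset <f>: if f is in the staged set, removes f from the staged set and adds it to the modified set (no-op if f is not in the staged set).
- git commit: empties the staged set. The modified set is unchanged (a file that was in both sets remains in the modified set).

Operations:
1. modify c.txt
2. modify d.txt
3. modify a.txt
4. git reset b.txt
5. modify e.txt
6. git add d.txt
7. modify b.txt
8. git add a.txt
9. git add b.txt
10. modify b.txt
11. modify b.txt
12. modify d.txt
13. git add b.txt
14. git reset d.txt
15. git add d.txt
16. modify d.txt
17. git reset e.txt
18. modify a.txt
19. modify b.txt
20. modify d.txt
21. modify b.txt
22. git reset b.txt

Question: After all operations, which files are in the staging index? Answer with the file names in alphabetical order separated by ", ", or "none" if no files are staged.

After op 1 (modify c.txt): modified={c.txt} staged={none}
After op 2 (modify d.txt): modified={c.txt, d.txt} staged={none}
After op 3 (modify a.txt): modified={a.txt, c.txt, d.txt} staged={none}
After op 4 (git reset b.txt): modified={a.txt, c.txt, d.txt} staged={none}
After op 5 (modify e.txt): modified={a.txt, c.txt, d.txt, e.txt} staged={none}
After op 6 (git add d.txt): modified={a.txt, c.txt, e.txt} staged={d.txt}
After op 7 (modify b.txt): modified={a.txt, b.txt, c.txt, e.txt} staged={d.txt}
After op 8 (git add a.txt): modified={b.txt, c.txt, e.txt} staged={a.txt, d.txt}
After op 9 (git add b.txt): modified={c.txt, e.txt} staged={a.txt, b.txt, d.txt}
After op 10 (modify b.txt): modified={b.txt, c.txt, e.txt} staged={a.txt, b.txt, d.txt}
After op 11 (modify b.txt): modified={b.txt, c.txt, e.txt} staged={a.txt, b.txt, d.txt}
After op 12 (modify d.txt): modified={b.txt, c.txt, d.txt, e.txt} staged={a.txt, b.txt, d.txt}
After op 13 (git add b.txt): modified={c.txt, d.txt, e.txt} staged={a.txt, b.txt, d.txt}
After op 14 (git reset d.txt): modified={c.txt, d.txt, e.txt} staged={a.txt, b.txt}
After op 15 (git add d.txt): modified={c.txt, e.txt} staged={a.txt, b.txt, d.txt}
After op 16 (modify d.txt): modified={c.txt, d.txt, e.txt} staged={a.txt, b.txt, d.txt}
After op 17 (git reset e.txt): modified={c.txt, d.txt, e.txt} staged={a.txt, b.txt, d.txt}
After op 18 (modify a.txt): modified={a.txt, c.txt, d.txt, e.txt} staged={a.txt, b.txt, d.txt}
After op 19 (modify b.txt): modified={a.txt, b.txt, c.txt, d.txt, e.txt} staged={a.txt, b.txt, d.txt}
After op 20 (modify d.txt): modified={a.txt, b.txt, c.txt, d.txt, e.txt} staged={a.txt, b.txt, d.txt}
After op 21 (modify b.txt): modified={a.txt, b.txt, c.txt, d.txt, e.txt} staged={a.txt, b.txt, d.txt}
After op 22 (git reset b.txt): modified={a.txt, b.txt, c.txt, d.txt, e.txt} staged={a.txt, d.txt}

Answer: a.txt, d.txt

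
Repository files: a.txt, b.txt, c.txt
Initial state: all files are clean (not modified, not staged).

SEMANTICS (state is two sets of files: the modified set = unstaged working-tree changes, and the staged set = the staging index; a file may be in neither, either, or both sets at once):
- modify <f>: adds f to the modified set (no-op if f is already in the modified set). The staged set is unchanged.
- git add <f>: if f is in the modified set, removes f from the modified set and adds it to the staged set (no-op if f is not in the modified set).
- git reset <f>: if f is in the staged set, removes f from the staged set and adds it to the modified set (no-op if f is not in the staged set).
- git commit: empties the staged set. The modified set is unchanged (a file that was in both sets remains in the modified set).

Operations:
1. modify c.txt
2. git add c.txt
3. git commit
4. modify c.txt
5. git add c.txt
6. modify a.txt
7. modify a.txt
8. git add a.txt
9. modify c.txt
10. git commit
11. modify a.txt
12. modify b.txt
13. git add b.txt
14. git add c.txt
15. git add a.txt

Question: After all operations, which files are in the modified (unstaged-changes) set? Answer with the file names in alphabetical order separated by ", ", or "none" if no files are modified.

Answer: none

Derivation:
After op 1 (modify c.txt): modified={c.txt} staged={none}
After op 2 (git add c.txt): modified={none} staged={c.txt}
After op 3 (git commit): modified={none} staged={none}
After op 4 (modify c.txt): modified={c.txt} staged={none}
After op 5 (git add c.txt): modified={none} staged={c.txt}
After op 6 (modify a.txt): modified={a.txt} staged={c.txt}
After op 7 (modify a.txt): modified={a.txt} staged={c.txt}
After op 8 (git add a.txt): modified={none} staged={a.txt, c.txt}
After op 9 (modify c.txt): modified={c.txt} staged={a.txt, c.txt}
After op 10 (git commit): modified={c.txt} staged={none}
After op 11 (modify a.txt): modified={a.txt, c.txt} staged={none}
After op 12 (modify b.txt): modified={a.txt, b.txt, c.txt} staged={none}
After op 13 (git add b.txt): modified={a.txt, c.txt} staged={b.txt}
After op 14 (git add c.txt): modified={a.txt} staged={b.txt, c.txt}
After op 15 (git add a.txt): modified={none} staged={a.txt, b.txt, c.txt}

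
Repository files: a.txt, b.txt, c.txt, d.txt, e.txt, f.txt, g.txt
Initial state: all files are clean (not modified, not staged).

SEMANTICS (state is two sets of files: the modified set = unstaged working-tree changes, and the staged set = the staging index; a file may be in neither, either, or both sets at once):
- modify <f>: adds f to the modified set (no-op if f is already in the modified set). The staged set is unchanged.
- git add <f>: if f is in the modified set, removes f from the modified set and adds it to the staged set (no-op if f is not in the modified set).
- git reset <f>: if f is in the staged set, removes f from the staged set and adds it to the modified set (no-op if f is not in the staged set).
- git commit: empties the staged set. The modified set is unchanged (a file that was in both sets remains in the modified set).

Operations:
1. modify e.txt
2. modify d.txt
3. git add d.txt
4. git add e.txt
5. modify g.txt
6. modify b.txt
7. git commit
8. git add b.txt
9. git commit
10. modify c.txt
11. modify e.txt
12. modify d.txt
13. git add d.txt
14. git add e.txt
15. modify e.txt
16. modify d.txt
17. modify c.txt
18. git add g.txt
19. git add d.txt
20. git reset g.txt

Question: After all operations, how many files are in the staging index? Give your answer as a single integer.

Answer: 2

Derivation:
After op 1 (modify e.txt): modified={e.txt} staged={none}
After op 2 (modify d.txt): modified={d.txt, e.txt} staged={none}
After op 3 (git add d.txt): modified={e.txt} staged={d.txt}
After op 4 (git add e.txt): modified={none} staged={d.txt, e.txt}
After op 5 (modify g.txt): modified={g.txt} staged={d.txt, e.txt}
After op 6 (modify b.txt): modified={b.txt, g.txt} staged={d.txt, e.txt}
After op 7 (git commit): modified={b.txt, g.txt} staged={none}
After op 8 (git add b.txt): modified={g.txt} staged={b.txt}
After op 9 (git commit): modified={g.txt} staged={none}
After op 10 (modify c.txt): modified={c.txt, g.txt} staged={none}
After op 11 (modify e.txt): modified={c.txt, e.txt, g.txt} staged={none}
After op 12 (modify d.txt): modified={c.txt, d.txt, e.txt, g.txt} staged={none}
After op 13 (git add d.txt): modified={c.txt, e.txt, g.txt} staged={d.txt}
After op 14 (git add e.txt): modified={c.txt, g.txt} staged={d.txt, e.txt}
After op 15 (modify e.txt): modified={c.txt, e.txt, g.txt} staged={d.txt, e.txt}
After op 16 (modify d.txt): modified={c.txt, d.txt, e.txt, g.txt} staged={d.txt, e.txt}
After op 17 (modify c.txt): modified={c.txt, d.txt, e.txt, g.txt} staged={d.txt, e.txt}
After op 18 (git add g.txt): modified={c.txt, d.txt, e.txt} staged={d.txt, e.txt, g.txt}
After op 19 (git add d.txt): modified={c.txt, e.txt} staged={d.txt, e.txt, g.txt}
After op 20 (git reset g.txt): modified={c.txt, e.txt, g.txt} staged={d.txt, e.txt}
Final staged set: {d.txt, e.txt} -> count=2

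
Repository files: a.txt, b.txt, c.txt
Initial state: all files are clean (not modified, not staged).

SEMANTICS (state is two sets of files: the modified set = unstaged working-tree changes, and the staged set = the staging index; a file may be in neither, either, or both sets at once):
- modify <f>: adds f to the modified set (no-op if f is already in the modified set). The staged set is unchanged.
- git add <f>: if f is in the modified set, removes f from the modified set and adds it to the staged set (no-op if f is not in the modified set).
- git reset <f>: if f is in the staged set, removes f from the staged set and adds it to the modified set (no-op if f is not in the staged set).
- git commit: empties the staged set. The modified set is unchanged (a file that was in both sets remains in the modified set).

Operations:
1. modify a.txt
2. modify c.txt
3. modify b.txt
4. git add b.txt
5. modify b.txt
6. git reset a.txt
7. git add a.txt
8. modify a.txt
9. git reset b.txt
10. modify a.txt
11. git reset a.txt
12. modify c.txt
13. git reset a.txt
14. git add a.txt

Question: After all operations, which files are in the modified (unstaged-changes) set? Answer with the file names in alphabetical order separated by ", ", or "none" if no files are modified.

After op 1 (modify a.txt): modified={a.txt} staged={none}
After op 2 (modify c.txt): modified={a.txt, c.txt} staged={none}
After op 3 (modify b.txt): modified={a.txt, b.txt, c.txt} staged={none}
After op 4 (git add b.txt): modified={a.txt, c.txt} staged={b.txt}
After op 5 (modify b.txt): modified={a.txt, b.txt, c.txt} staged={b.txt}
After op 6 (git reset a.txt): modified={a.txt, b.txt, c.txt} staged={b.txt}
After op 7 (git add a.txt): modified={b.txt, c.txt} staged={a.txt, b.txt}
After op 8 (modify a.txt): modified={a.txt, b.txt, c.txt} staged={a.txt, b.txt}
After op 9 (git reset b.txt): modified={a.txt, b.txt, c.txt} staged={a.txt}
After op 10 (modify a.txt): modified={a.txt, b.txt, c.txt} staged={a.txt}
After op 11 (git reset a.txt): modified={a.txt, b.txt, c.txt} staged={none}
After op 12 (modify c.txt): modified={a.txt, b.txt, c.txt} staged={none}
After op 13 (git reset a.txt): modified={a.txt, b.txt, c.txt} staged={none}
After op 14 (git add a.txt): modified={b.txt, c.txt} staged={a.txt}

Answer: b.txt, c.txt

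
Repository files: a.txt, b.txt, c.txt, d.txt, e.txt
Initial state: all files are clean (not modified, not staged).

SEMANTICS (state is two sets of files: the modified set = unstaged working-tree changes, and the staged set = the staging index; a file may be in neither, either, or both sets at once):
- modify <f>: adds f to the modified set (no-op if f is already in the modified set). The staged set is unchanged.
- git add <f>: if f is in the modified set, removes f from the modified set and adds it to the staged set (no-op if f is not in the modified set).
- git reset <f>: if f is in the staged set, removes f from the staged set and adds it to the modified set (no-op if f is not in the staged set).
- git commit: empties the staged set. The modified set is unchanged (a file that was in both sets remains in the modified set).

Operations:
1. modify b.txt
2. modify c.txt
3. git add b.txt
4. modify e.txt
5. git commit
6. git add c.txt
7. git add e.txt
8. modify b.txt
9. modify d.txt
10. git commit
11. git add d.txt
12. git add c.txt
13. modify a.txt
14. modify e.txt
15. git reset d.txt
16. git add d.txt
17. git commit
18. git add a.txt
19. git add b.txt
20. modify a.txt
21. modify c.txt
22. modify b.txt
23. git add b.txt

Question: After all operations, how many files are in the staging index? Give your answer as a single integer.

Answer: 2

Derivation:
After op 1 (modify b.txt): modified={b.txt} staged={none}
After op 2 (modify c.txt): modified={b.txt, c.txt} staged={none}
After op 3 (git add b.txt): modified={c.txt} staged={b.txt}
After op 4 (modify e.txt): modified={c.txt, e.txt} staged={b.txt}
After op 5 (git commit): modified={c.txt, e.txt} staged={none}
After op 6 (git add c.txt): modified={e.txt} staged={c.txt}
After op 7 (git add e.txt): modified={none} staged={c.txt, e.txt}
After op 8 (modify b.txt): modified={b.txt} staged={c.txt, e.txt}
After op 9 (modify d.txt): modified={b.txt, d.txt} staged={c.txt, e.txt}
After op 10 (git commit): modified={b.txt, d.txt} staged={none}
After op 11 (git add d.txt): modified={b.txt} staged={d.txt}
After op 12 (git add c.txt): modified={b.txt} staged={d.txt}
After op 13 (modify a.txt): modified={a.txt, b.txt} staged={d.txt}
After op 14 (modify e.txt): modified={a.txt, b.txt, e.txt} staged={d.txt}
After op 15 (git reset d.txt): modified={a.txt, b.txt, d.txt, e.txt} staged={none}
After op 16 (git add d.txt): modified={a.txt, b.txt, e.txt} staged={d.txt}
After op 17 (git commit): modified={a.txt, b.txt, e.txt} staged={none}
After op 18 (git add a.txt): modified={b.txt, e.txt} staged={a.txt}
After op 19 (git add b.txt): modified={e.txt} staged={a.txt, b.txt}
After op 20 (modify a.txt): modified={a.txt, e.txt} staged={a.txt, b.txt}
After op 21 (modify c.txt): modified={a.txt, c.txt, e.txt} staged={a.txt, b.txt}
After op 22 (modify b.txt): modified={a.txt, b.txt, c.txt, e.txt} staged={a.txt, b.txt}
After op 23 (git add b.txt): modified={a.txt, c.txt, e.txt} staged={a.txt, b.txt}
Final staged set: {a.txt, b.txt} -> count=2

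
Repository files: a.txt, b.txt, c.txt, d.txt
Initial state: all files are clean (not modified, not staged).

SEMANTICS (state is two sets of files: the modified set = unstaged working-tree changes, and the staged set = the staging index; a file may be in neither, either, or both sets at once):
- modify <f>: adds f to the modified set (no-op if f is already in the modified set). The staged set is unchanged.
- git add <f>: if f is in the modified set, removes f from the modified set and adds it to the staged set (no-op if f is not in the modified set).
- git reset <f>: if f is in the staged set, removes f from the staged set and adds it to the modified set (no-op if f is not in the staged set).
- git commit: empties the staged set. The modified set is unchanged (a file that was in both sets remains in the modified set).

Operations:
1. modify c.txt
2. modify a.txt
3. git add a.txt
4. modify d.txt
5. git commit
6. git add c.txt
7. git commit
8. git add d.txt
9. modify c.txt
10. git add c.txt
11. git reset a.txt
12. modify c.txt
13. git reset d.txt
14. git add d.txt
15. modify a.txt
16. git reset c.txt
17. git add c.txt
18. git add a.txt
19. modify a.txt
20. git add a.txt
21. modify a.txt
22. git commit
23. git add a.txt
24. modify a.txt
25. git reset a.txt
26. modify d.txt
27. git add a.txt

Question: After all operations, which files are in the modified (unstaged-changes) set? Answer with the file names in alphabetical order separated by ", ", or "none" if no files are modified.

After op 1 (modify c.txt): modified={c.txt} staged={none}
After op 2 (modify a.txt): modified={a.txt, c.txt} staged={none}
After op 3 (git add a.txt): modified={c.txt} staged={a.txt}
After op 4 (modify d.txt): modified={c.txt, d.txt} staged={a.txt}
After op 5 (git commit): modified={c.txt, d.txt} staged={none}
After op 6 (git add c.txt): modified={d.txt} staged={c.txt}
After op 7 (git commit): modified={d.txt} staged={none}
After op 8 (git add d.txt): modified={none} staged={d.txt}
After op 9 (modify c.txt): modified={c.txt} staged={d.txt}
After op 10 (git add c.txt): modified={none} staged={c.txt, d.txt}
After op 11 (git reset a.txt): modified={none} staged={c.txt, d.txt}
After op 12 (modify c.txt): modified={c.txt} staged={c.txt, d.txt}
After op 13 (git reset d.txt): modified={c.txt, d.txt} staged={c.txt}
After op 14 (git add d.txt): modified={c.txt} staged={c.txt, d.txt}
After op 15 (modify a.txt): modified={a.txt, c.txt} staged={c.txt, d.txt}
After op 16 (git reset c.txt): modified={a.txt, c.txt} staged={d.txt}
After op 17 (git add c.txt): modified={a.txt} staged={c.txt, d.txt}
After op 18 (git add a.txt): modified={none} staged={a.txt, c.txt, d.txt}
After op 19 (modify a.txt): modified={a.txt} staged={a.txt, c.txt, d.txt}
After op 20 (git add a.txt): modified={none} staged={a.txt, c.txt, d.txt}
After op 21 (modify a.txt): modified={a.txt} staged={a.txt, c.txt, d.txt}
After op 22 (git commit): modified={a.txt} staged={none}
After op 23 (git add a.txt): modified={none} staged={a.txt}
After op 24 (modify a.txt): modified={a.txt} staged={a.txt}
After op 25 (git reset a.txt): modified={a.txt} staged={none}
After op 26 (modify d.txt): modified={a.txt, d.txt} staged={none}
After op 27 (git add a.txt): modified={d.txt} staged={a.txt}

Answer: d.txt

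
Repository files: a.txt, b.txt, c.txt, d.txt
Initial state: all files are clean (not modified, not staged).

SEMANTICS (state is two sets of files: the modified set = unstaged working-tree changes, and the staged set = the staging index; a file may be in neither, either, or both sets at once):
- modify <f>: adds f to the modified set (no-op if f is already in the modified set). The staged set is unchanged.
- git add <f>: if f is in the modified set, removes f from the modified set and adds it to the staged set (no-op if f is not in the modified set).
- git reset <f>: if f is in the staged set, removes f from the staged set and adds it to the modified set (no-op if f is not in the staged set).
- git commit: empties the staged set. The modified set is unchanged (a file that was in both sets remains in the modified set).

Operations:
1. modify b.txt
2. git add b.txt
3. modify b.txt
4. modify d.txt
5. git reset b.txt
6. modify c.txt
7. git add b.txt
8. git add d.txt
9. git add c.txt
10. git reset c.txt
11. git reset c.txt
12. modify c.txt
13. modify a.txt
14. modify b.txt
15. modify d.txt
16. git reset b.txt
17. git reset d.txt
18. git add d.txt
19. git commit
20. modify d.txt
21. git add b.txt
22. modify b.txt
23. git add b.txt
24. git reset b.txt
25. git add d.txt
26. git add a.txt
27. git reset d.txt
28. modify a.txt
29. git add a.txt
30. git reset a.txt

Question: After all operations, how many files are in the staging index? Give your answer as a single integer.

Answer: 0

Derivation:
After op 1 (modify b.txt): modified={b.txt} staged={none}
After op 2 (git add b.txt): modified={none} staged={b.txt}
After op 3 (modify b.txt): modified={b.txt} staged={b.txt}
After op 4 (modify d.txt): modified={b.txt, d.txt} staged={b.txt}
After op 5 (git reset b.txt): modified={b.txt, d.txt} staged={none}
After op 6 (modify c.txt): modified={b.txt, c.txt, d.txt} staged={none}
After op 7 (git add b.txt): modified={c.txt, d.txt} staged={b.txt}
After op 8 (git add d.txt): modified={c.txt} staged={b.txt, d.txt}
After op 9 (git add c.txt): modified={none} staged={b.txt, c.txt, d.txt}
After op 10 (git reset c.txt): modified={c.txt} staged={b.txt, d.txt}
After op 11 (git reset c.txt): modified={c.txt} staged={b.txt, d.txt}
After op 12 (modify c.txt): modified={c.txt} staged={b.txt, d.txt}
After op 13 (modify a.txt): modified={a.txt, c.txt} staged={b.txt, d.txt}
After op 14 (modify b.txt): modified={a.txt, b.txt, c.txt} staged={b.txt, d.txt}
After op 15 (modify d.txt): modified={a.txt, b.txt, c.txt, d.txt} staged={b.txt, d.txt}
After op 16 (git reset b.txt): modified={a.txt, b.txt, c.txt, d.txt} staged={d.txt}
After op 17 (git reset d.txt): modified={a.txt, b.txt, c.txt, d.txt} staged={none}
After op 18 (git add d.txt): modified={a.txt, b.txt, c.txt} staged={d.txt}
After op 19 (git commit): modified={a.txt, b.txt, c.txt} staged={none}
After op 20 (modify d.txt): modified={a.txt, b.txt, c.txt, d.txt} staged={none}
After op 21 (git add b.txt): modified={a.txt, c.txt, d.txt} staged={b.txt}
After op 22 (modify b.txt): modified={a.txt, b.txt, c.txt, d.txt} staged={b.txt}
After op 23 (git add b.txt): modified={a.txt, c.txt, d.txt} staged={b.txt}
After op 24 (git reset b.txt): modified={a.txt, b.txt, c.txt, d.txt} staged={none}
After op 25 (git add d.txt): modified={a.txt, b.txt, c.txt} staged={d.txt}
After op 26 (git add a.txt): modified={b.txt, c.txt} staged={a.txt, d.txt}
After op 27 (git reset d.txt): modified={b.txt, c.txt, d.txt} staged={a.txt}
After op 28 (modify a.txt): modified={a.txt, b.txt, c.txt, d.txt} staged={a.txt}
After op 29 (git add a.txt): modified={b.txt, c.txt, d.txt} staged={a.txt}
After op 30 (git reset a.txt): modified={a.txt, b.txt, c.txt, d.txt} staged={none}
Final staged set: {none} -> count=0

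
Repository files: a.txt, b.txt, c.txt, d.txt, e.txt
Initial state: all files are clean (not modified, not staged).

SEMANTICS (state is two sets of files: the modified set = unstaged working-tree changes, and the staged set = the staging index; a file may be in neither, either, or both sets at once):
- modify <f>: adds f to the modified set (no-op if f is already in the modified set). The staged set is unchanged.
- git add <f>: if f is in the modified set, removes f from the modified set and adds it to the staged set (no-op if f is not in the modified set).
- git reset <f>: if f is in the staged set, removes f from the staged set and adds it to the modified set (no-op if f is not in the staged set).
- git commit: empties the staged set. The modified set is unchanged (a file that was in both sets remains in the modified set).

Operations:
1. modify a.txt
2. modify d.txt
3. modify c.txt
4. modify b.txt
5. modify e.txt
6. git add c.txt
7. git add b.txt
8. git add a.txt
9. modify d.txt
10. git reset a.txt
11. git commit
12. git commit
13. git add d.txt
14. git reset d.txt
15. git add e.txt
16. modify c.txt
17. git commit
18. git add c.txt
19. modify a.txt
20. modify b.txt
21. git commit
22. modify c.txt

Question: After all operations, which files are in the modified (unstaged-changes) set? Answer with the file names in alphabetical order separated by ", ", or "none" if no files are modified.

Answer: a.txt, b.txt, c.txt, d.txt

Derivation:
After op 1 (modify a.txt): modified={a.txt} staged={none}
After op 2 (modify d.txt): modified={a.txt, d.txt} staged={none}
After op 3 (modify c.txt): modified={a.txt, c.txt, d.txt} staged={none}
After op 4 (modify b.txt): modified={a.txt, b.txt, c.txt, d.txt} staged={none}
After op 5 (modify e.txt): modified={a.txt, b.txt, c.txt, d.txt, e.txt} staged={none}
After op 6 (git add c.txt): modified={a.txt, b.txt, d.txt, e.txt} staged={c.txt}
After op 7 (git add b.txt): modified={a.txt, d.txt, e.txt} staged={b.txt, c.txt}
After op 8 (git add a.txt): modified={d.txt, e.txt} staged={a.txt, b.txt, c.txt}
After op 9 (modify d.txt): modified={d.txt, e.txt} staged={a.txt, b.txt, c.txt}
After op 10 (git reset a.txt): modified={a.txt, d.txt, e.txt} staged={b.txt, c.txt}
After op 11 (git commit): modified={a.txt, d.txt, e.txt} staged={none}
After op 12 (git commit): modified={a.txt, d.txt, e.txt} staged={none}
After op 13 (git add d.txt): modified={a.txt, e.txt} staged={d.txt}
After op 14 (git reset d.txt): modified={a.txt, d.txt, e.txt} staged={none}
After op 15 (git add e.txt): modified={a.txt, d.txt} staged={e.txt}
After op 16 (modify c.txt): modified={a.txt, c.txt, d.txt} staged={e.txt}
After op 17 (git commit): modified={a.txt, c.txt, d.txt} staged={none}
After op 18 (git add c.txt): modified={a.txt, d.txt} staged={c.txt}
After op 19 (modify a.txt): modified={a.txt, d.txt} staged={c.txt}
After op 20 (modify b.txt): modified={a.txt, b.txt, d.txt} staged={c.txt}
After op 21 (git commit): modified={a.txt, b.txt, d.txt} staged={none}
After op 22 (modify c.txt): modified={a.txt, b.txt, c.txt, d.txt} staged={none}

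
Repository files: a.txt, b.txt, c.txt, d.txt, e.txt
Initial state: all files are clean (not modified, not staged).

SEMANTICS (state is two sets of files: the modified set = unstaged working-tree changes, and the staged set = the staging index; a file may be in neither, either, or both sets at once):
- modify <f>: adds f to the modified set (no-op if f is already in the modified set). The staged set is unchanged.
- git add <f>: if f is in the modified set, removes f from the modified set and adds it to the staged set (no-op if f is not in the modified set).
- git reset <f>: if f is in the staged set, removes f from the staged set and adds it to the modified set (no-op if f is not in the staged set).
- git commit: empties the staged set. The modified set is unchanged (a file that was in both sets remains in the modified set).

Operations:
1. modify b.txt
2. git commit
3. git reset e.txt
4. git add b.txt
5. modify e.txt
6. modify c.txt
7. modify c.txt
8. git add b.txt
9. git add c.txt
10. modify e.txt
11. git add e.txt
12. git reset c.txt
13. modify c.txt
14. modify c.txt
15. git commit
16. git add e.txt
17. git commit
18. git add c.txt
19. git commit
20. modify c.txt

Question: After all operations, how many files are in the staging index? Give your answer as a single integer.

After op 1 (modify b.txt): modified={b.txt} staged={none}
After op 2 (git commit): modified={b.txt} staged={none}
After op 3 (git reset e.txt): modified={b.txt} staged={none}
After op 4 (git add b.txt): modified={none} staged={b.txt}
After op 5 (modify e.txt): modified={e.txt} staged={b.txt}
After op 6 (modify c.txt): modified={c.txt, e.txt} staged={b.txt}
After op 7 (modify c.txt): modified={c.txt, e.txt} staged={b.txt}
After op 8 (git add b.txt): modified={c.txt, e.txt} staged={b.txt}
After op 9 (git add c.txt): modified={e.txt} staged={b.txt, c.txt}
After op 10 (modify e.txt): modified={e.txt} staged={b.txt, c.txt}
After op 11 (git add e.txt): modified={none} staged={b.txt, c.txt, e.txt}
After op 12 (git reset c.txt): modified={c.txt} staged={b.txt, e.txt}
After op 13 (modify c.txt): modified={c.txt} staged={b.txt, e.txt}
After op 14 (modify c.txt): modified={c.txt} staged={b.txt, e.txt}
After op 15 (git commit): modified={c.txt} staged={none}
After op 16 (git add e.txt): modified={c.txt} staged={none}
After op 17 (git commit): modified={c.txt} staged={none}
After op 18 (git add c.txt): modified={none} staged={c.txt}
After op 19 (git commit): modified={none} staged={none}
After op 20 (modify c.txt): modified={c.txt} staged={none}
Final staged set: {none} -> count=0

Answer: 0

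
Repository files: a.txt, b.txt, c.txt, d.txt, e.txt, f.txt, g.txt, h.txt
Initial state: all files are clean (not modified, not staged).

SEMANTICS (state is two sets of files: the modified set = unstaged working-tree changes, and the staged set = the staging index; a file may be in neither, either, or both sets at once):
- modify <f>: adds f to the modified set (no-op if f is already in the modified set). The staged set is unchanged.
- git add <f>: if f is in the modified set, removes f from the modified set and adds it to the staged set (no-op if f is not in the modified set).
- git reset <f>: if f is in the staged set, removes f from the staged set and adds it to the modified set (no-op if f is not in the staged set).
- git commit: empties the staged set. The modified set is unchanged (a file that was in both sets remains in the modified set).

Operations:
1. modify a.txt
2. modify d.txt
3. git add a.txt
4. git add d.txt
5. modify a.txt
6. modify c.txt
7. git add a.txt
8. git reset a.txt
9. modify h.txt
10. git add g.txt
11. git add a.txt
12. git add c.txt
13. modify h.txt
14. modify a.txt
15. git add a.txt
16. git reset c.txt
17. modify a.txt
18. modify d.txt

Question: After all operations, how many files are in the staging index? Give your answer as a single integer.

Answer: 2

Derivation:
After op 1 (modify a.txt): modified={a.txt} staged={none}
After op 2 (modify d.txt): modified={a.txt, d.txt} staged={none}
After op 3 (git add a.txt): modified={d.txt} staged={a.txt}
After op 4 (git add d.txt): modified={none} staged={a.txt, d.txt}
After op 5 (modify a.txt): modified={a.txt} staged={a.txt, d.txt}
After op 6 (modify c.txt): modified={a.txt, c.txt} staged={a.txt, d.txt}
After op 7 (git add a.txt): modified={c.txt} staged={a.txt, d.txt}
After op 8 (git reset a.txt): modified={a.txt, c.txt} staged={d.txt}
After op 9 (modify h.txt): modified={a.txt, c.txt, h.txt} staged={d.txt}
After op 10 (git add g.txt): modified={a.txt, c.txt, h.txt} staged={d.txt}
After op 11 (git add a.txt): modified={c.txt, h.txt} staged={a.txt, d.txt}
After op 12 (git add c.txt): modified={h.txt} staged={a.txt, c.txt, d.txt}
After op 13 (modify h.txt): modified={h.txt} staged={a.txt, c.txt, d.txt}
After op 14 (modify a.txt): modified={a.txt, h.txt} staged={a.txt, c.txt, d.txt}
After op 15 (git add a.txt): modified={h.txt} staged={a.txt, c.txt, d.txt}
After op 16 (git reset c.txt): modified={c.txt, h.txt} staged={a.txt, d.txt}
After op 17 (modify a.txt): modified={a.txt, c.txt, h.txt} staged={a.txt, d.txt}
After op 18 (modify d.txt): modified={a.txt, c.txt, d.txt, h.txt} staged={a.txt, d.txt}
Final staged set: {a.txt, d.txt} -> count=2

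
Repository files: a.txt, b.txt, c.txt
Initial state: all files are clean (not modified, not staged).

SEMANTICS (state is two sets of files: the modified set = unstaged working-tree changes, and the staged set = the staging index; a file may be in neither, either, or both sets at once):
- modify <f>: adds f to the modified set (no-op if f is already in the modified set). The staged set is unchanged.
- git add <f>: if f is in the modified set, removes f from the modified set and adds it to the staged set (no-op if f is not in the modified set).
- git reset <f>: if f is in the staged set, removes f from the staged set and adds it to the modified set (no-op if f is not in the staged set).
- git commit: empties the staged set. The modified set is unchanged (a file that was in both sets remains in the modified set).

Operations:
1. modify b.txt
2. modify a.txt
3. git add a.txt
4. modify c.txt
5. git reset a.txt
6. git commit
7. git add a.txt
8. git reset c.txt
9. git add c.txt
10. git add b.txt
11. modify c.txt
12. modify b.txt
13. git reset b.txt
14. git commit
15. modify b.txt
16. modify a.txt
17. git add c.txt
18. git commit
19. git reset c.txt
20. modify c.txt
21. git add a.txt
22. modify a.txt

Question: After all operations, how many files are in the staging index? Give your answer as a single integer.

Answer: 1

Derivation:
After op 1 (modify b.txt): modified={b.txt} staged={none}
After op 2 (modify a.txt): modified={a.txt, b.txt} staged={none}
After op 3 (git add a.txt): modified={b.txt} staged={a.txt}
After op 4 (modify c.txt): modified={b.txt, c.txt} staged={a.txt}
After op 5 (git reset a.txt): modified={a.txt, b.txt, c.txt} staged={none}
After op 6 (git commit): modified={a.txt, b.txt, c.txt} staged={none}
After op 7 (git add a.txt): modified={b.txt, c.txt} staged={a.txt}
After op 8 (git reset c.txt): modified={b.txt, c.txt} staged={a.txt}
After op 9 (git add c.txt): modified={b.txt} staged={a.txt, c.txt}
After op 10 (git add b.txt): modified={none} staged={a.txt, b.txt, c.txt}
After op 11 (modify c.txt): modified={c.txt} staged={a.txt, b.txt, c.txt}
After op 12 (modify b.txt): modified={b.txt, c.txt} staged={a.txt, b.txt, c.txt}
After op 13 (git reset b.txt): modified={b.txt, c.txt} staged={a.txt, c.txt}
After op 14 (git commit): modified={b.txt, c.txt} staged={none}
After op 15 (modify b.txt): modified={b.txt, c.txt} staged={none}
After op 16 (modify a.txt): modified={a.txt, b.txt, c.txt} staged={none}
After op 17 (git add c.txt): modified={a.txt, b.txt} staged={c.txt}
After op 18 (git commit): modified={a.txt, b.txt} staged={none}
After op 19 (git reset c.txt): modified={a.txt, b.txt} staged={none}
After op 20 (modify c.txt): modified={a.txt, b.txt, c.txt} staged={none}
After op 21 (git add a.txt): modified={b.txt, c.txt} staged={a.txt}
After op 22 (modify a.txt): modified={a.txt, b.txt, c.txt} staged={a.txt}
Final staged set: {a.txt} -> count=1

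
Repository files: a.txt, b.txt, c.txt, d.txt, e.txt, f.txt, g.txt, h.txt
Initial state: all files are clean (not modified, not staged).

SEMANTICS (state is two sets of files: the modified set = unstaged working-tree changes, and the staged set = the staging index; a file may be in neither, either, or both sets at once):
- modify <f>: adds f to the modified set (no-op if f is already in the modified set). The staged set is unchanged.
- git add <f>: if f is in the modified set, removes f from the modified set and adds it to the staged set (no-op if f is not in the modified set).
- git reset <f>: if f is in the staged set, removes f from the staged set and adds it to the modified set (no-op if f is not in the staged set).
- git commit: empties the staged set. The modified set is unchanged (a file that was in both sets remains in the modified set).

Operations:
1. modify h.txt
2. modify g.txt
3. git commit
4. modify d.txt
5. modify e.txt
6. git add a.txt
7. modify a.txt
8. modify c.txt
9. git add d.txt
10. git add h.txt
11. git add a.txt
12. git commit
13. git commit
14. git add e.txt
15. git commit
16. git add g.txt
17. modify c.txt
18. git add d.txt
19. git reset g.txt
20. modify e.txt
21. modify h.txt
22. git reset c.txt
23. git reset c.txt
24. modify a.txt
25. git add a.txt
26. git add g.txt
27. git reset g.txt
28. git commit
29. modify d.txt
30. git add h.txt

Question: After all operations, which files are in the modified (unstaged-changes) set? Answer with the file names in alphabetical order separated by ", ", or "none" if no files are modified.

Answer: c.txt, d.txt, e.txt, g.txt

Derivation:
After op 1 (modify h.txt): modified={h.txt} staged={none}
After op 2 (modify g.txt): modified={g.txt, h.txt} staged={none}
After op 3 (git commit): modified={g.txt, h.txt} staged={none}
After op 4 (modify d.txt): modified={d.txt, g.txt, h.txt} staged={none}
After op 5 (modify e.txt): modified={d.txt, e.txt, g.txt, h.txt} staged={none}
After op 6 (git add a.txt): modified={d.txt, e.txt, g.txt, h.txt} staged={none}
After op 7 (modify a.txt): modified={a.txt, d.txt, e.txt, g.txt, h.txt} staged={none}
After op 8 (modify c.txt): modified={a.txt, c.txt, d.txt, e.txt, g.txt, h.txt} staged={none}
After op 9 (git add d.txt): modified={a.txt, c.txt, e.txt, g.txt, h.txt} staged={d.txt}
After op 10 (git add h.txt): modified={a.txt, c.txt, e.txt, g.txt} staged={d.txt, h.txt}
After op 11 (git add a.txt): modified={c.txt, e.txt, g.txt} staged={a.txt, d.txt, h.txt}
After op 12 (git commit): modified={c.txt, e.txt, g.txt} staged={none}
After op 13 (git commit): modified={c.txt, e.txt, g.txt} staged={none}
After op 14 (git add e.txt): modified={c.txt, g.txt} staged={e.txt}
After op 15 (git commit): modified={c.txt, g.txt} staged={none}
After op 16 (git add g.txt): modified={c.txt} staged={g.txt}
After op 17 (modify c.txt): modified={c.txt} staged={g.txt}
After op 18 (git add d.txt): modified={c.txt} staged={g.txt}
After op 19 (git reset g.txt): modified={c.txt, g.txt} staged={none}
After op 20 (modify e.txt): modified={c.txt, e.txt, g.txt} staged={none}
After op 21 (modify h.txt): modified={c.txt, e.txt, g.txt, h.txt} staged={none}
After op 22 (git reset c.txt): modified={c.txt, e.txt, g.txt, h.txt} staged={none}
After op 23 (git reset c.txt): modified={c.txt, e.txt, g.txt, h.txt} staged={none}
After op 24 (modify a.txt): modified={a.txt, c.txt, e.txt, g.txt, h.txt} staged={none}
After op 25 (git add a.txt): modified={c.txt, e.txt, g.txt, h.txt} staged={a.txt}
After op 26 (git add g.txt): modified={c.txt, e.txt, h.txt} staged={a.txt, g.txt}
After op 27 (git reset g.txt): modified={c.txt, e.txt, g.txt, h.txt} staged={a.txt}
After op 28 (git commit): modified={c.txt, e.txt, g.txt, h.txt} staged={none}
After op 29 (modify d.txt): modified={c.txt, d.txt, e.txt, g.txt, h.txt} staged={none}
After op 30 (git add h.txt): modified={c.txt, d.txt, e.txt, g.txt} staged={h.txt}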